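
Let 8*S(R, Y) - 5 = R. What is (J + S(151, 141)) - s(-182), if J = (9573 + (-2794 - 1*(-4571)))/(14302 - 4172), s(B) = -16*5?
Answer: 203857/2026 ≈ 100.62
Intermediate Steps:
S(R, Y) = 5/8 + R/8
s(B) = -80
J = 1135/1013 (J = (9573 + (-2794 + 4571))/10130 = (9573 + 1777)*(1/10130) = 11350*(1/10130) = 1135/1013 ≈ 1.1204)
(J + S(151, 141)) - s(-182) = (1135/1013 + (5/8 + (⅛)*151)) - 1*(-80) = (1135/1013 + (5/8 + 151/8)) + 80 = (1135/1013 + 39/2) + 80 = 41777/2026 + 80 = 203857/2026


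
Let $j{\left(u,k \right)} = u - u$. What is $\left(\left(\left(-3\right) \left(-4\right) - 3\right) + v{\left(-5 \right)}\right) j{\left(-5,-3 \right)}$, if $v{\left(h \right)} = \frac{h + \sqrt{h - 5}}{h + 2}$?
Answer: $0$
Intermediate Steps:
$j{\left(u,k \right)} = 0$
$v{\left(h \right)} = \frac{h + \sqrt{-5 + h}}{2 + h}$
$\left(\left(\left(-3\right) \left(-4\right) - 3\right) + v{\left(-5 \right)}\right) j{\left(-5,-3 \right)} = \left(\left(\left(-3\right) \left(-4\right) - 3\right) + \frac{-5 + \sqrt{-5 - 5}}{2 - 5}\right) 0 = \left(\left(12 - 3\right) + \frac{-5 + \sqrt{-10}}{-3}\right) 0 = \left(9 - \frac{-5 + i \sqrt{10}}{3}\right) 0 = \left(9 + \left(\frac{5}{3} - \frac{i \sqrt{10}}{3}\right)\right) 0 = \left(\frac{32}{3} - \frac{i \sqrt{10}}{3}\right) 0 = 0$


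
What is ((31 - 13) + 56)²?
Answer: 5476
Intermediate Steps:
((31 - 13) + 56)² = (18 + 56)² = 74² = 5476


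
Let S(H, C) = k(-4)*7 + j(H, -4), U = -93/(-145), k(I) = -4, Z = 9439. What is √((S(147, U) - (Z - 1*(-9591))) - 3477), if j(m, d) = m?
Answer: 2*I*√5597 ≈ 149.63*I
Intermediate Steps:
U = 93/145 (U = -93*(-1/145) = 93/145 ≈ 0.64138)
S(H, C) = -28 + H (S(H, C) = -4*7 + H = -28 + H)
√((S(147, U) - (Z - 1*(-9591))) - 3477) = √(((-28 + 147) - (9439 - 1*(-9591))) - 3477) = √((119 - (9439 + 9591)) - 3477) = √((119 - 1*19030) - 3477) = √((119 - 19030) - 3477) = √(-18911 - 3477) = √(-22388) = 2*I*√5597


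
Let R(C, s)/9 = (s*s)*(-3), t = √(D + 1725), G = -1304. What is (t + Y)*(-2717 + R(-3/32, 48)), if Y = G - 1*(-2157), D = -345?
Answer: -55381025 - 129850*√345 ≈ -5.7793e+7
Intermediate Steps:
t = 2*√345 (t = √(-345 + 1725) = √1380 = 2*√345 ≈ 37.148)
R(C, s) = -27*s² (R(C, s) = 9*((s*s)*(-3)) = 9*(s²*(-3)) = 9*(-3*s²) = -27*s²)
Y = 853 (Y = -1304 - 1*(-2157) = -1304 + 2157 = 853)
(t + Y)*(-2717 + R(-3/32, 48)) = (2*√345 + 853)*(-2717 - 27*48²) = (853 + 2*√345)*(-2717 - 27*2304) = (853 + 2*√345)*(-2717 - 62208) = (853 + 2*√345)*(-64925) = -55381025 - 129850*√345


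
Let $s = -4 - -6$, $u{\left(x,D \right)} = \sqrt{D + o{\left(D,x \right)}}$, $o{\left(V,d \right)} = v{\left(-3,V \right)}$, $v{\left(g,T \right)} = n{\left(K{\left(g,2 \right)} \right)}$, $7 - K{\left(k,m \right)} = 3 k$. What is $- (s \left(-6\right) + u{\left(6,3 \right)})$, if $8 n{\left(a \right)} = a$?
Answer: $12 - \sqrt{5} \approx 9.7639$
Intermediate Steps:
$K{\left(k,m \right)} = 7 - 3 k$
$n{\left(a \right)} = \frac{a}{8}$
$v{\left(g,T \right)} = \frac{7}{8} - \frac{3 g}{8}$ ($v{\left(g,T \right)} = \frac{7 - 3 g}{8} = \frac{7}{8} - \frac{3 g}{8}$)
$o{\left(V,d \right)} = 2$ ($o{\left(V,d \right)} = \frac{7}{8} - - \frac{9}{8} = \frac{7}{8} + \frac{9}{8} = 2$)
$u{\left(x,D \right)} = \sqrt{2 + D}$ ($u{\left(x,D \right)} = \sqrt{D + 2} = \sqrt{2 + D}$)
$s = 2$ ($s = -4 + 6 = 2$)
$- (s \left(-6\right) + u{\left(6,3 \right)}) = - (2 \left(-6\right) + \sqrt{2 + 3}) = - (-12 + \sqrt{5}) = 12 - \sqrt{5}$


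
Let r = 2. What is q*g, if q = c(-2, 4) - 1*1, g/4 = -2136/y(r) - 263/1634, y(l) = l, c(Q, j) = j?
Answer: -10472250/817 ≈ -12818.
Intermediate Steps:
g = -3490750/817 (g = 4*(-2136/2 - 263/1634) = 4*(-2136*1/2 - 263*1/1634) = 4*(-1068 - 263/1634) = 4*(-1745375/1634) = -3490750/817 ≈ -4272.6)
q = 3 (q = 4 - 1*1 = 4 - 1 = 3)
q*g = 3*(-3490750/817) = -10472250/817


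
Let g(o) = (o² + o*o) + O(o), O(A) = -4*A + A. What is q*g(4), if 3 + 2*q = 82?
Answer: 790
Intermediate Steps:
q = 79/2 (q = -3/2 + (½)*82 = -3/2 + 41 = 79/2 ≈ 39.500)
O(A) = -3*A
g(o) = -3*o + 2*o² (g(o) = (o² + o*o) - 3*o = (o² + o²) - 3*o = 2*o² - 3*o = -3*o + 2*o²)
q*g(4) = 79*(4*(-3 + 2*4))/2 = 79*(4*(-3 + 8))/2 = 79*(4*5)/2 = (79/2)*20 = 790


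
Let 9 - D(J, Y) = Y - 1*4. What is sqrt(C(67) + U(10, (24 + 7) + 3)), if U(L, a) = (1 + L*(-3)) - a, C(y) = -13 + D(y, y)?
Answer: I*sqrt(130) ≈ 11.402*I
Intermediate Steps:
D(J, Y) = 13 - Y (D(J, Y) = 9 - (Y - 1*4) = 9 - (Y - 4) = 9 - (-4 + Y) = 9 + (4 - Y) = 13 - Y)
C(y) = -y (C(y) = -13 + (13 - y) = -y)
U(L, a) = 1 - a - 3*L (U(L, a) = (1 - 3*L) - a = 1 - a - 3*L)
sqrt(C(67) + U(10, (24 + 7) + 3)) = sqrt(-1*67 + (1 - ((24 + 7) + 3) - 3*10)) = sqrt(-67 + (1 - (31 + 3) - 30)) = sqrt(-67 + (1 - 1*34 - 30)) = sqrt(-67 + (1 - 34 - 30)) = sqrt(-67 - 63) = sqrt(-130) = I*sqrt(130)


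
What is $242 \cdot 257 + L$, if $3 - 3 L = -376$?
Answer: $\frac{186961}{3} \approx 62320.0$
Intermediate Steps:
$L = \frac{379}{3}$ ($L = 1 - - \frac{376}{3} = 1 + \frac{376}{3} = \frac{379}{3} \approx 126.33$)
$242 \cdot 257 + L = 242 \cdot 257 + \frac{379}{3} = 62194 + \frac{379}{3} = \frac{186961}{3}$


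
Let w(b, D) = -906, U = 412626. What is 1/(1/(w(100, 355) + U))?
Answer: 411720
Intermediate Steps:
1/(1/(w(100, 355) + U)) = 1/(1/(-906 + 412626)) = 1/(1/411720) = 411720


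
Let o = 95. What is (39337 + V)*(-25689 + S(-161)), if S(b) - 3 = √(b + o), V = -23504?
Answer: -406686438 + 15833*I*√66 ≈ -4.0669e+8 + 1.2863e+5*I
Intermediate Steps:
S(b) = 3 + √(95 + b) (S(b) = 3 + √(b + 95) = 3 + √(95 + b))
(39337 + V)*(-25689 + S(-161)) = (39337 - 23504)*(-25689 + (3 + √(95 - 161))) = 15833*(-25689 + (3 + √(-66))) = 15833*(-25689 + (3 + I*√66)) = 15833*(-25686 + I*√66) = -406686438 + 15833*I*√66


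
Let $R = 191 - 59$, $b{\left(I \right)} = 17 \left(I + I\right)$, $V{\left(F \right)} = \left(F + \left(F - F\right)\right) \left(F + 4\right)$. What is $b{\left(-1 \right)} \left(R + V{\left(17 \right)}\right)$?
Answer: $-16626$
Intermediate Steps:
$V{\left(F \right)} = F \left(4 + F\right)$ ($V{\left(F \right)} = \left(F + 0\right) \left(4 + F\right) = F \left(4 + F\right)$)
$b{\left(I \right)} = 34 I$ ($b{\left(I \right)} = 17 \cdot 2 I = 34 I$)
$R = 132$
$b{\left(-1 \right)} \left(R + V{\left(17 \right)}\right) = 34 \left(-1\right) \left(132 + 17 \left(4 + 17\right)\right) = - 34 \left(132 + 17 \cdot 21\right) = - 34 \left(132 + 357\right) = \left(-34\right) 489 = -16626$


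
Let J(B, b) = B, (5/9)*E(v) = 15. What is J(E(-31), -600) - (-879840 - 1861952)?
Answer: 2741819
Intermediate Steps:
E(v) = 27 (E(v) = (9/5)*15 = 27)
J(E(-31), -600) - (-879840 - 1861952) = 27 - (-879840 - 1861952) = 27 - 1*(-2741792) = 27 + 2741792 = 2741819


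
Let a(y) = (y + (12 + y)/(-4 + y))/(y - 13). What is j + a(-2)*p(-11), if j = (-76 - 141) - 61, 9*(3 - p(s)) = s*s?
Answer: -113624/405 ≈ -280.55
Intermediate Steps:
p(s) = 3 - s**2/9 (p(s) = 3 - s*s/9 = 3 - s**2/9)
a(y) = (y + (12 + y)/(-4 + y))/(-13 + y)
j = -278 (j = -217 - 61 = -278)
j + a(-2)*p(-11) = -278 + ((12 + (-2)**2 - 3*(-2))/(52 + (-2)**2 - 17*(-2)))*(3 - 1/9*(-11)**2) = -278 + ((12 + 4 + 6)/(52 + 4 + 34))*(3 - 1/9*121) = -278 + (22/90)*(3 - 121/9) = -278 + ((1/90)*22)*(-94/9) = -278 + (11/45)*(-94/9) = -278 - 1034/405 = -113624/405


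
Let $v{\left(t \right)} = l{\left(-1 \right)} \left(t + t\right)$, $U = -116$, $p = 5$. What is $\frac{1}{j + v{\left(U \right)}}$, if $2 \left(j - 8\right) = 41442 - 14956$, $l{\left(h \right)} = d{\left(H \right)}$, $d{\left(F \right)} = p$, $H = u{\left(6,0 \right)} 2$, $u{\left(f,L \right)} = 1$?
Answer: $\frac{1}{12091} \approx 8.2706 \cdot 10^{-5}$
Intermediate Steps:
$H = 2$ ($H = 1 \cdot 2 = 2$)
$d{\left(F \right)} = 5$
$l{\left(h \right)} = 5$
$v{\left(t \right)} = 10 t$ ($v{\left(t \right)} = 5 \left(t + t\right) = 5 \cdot 2 t = 10 t$)
$j = 13251$ ($j = 8 + \frac{41442 - 14956}{2} = 8 + \frac{1}{2} \cdot 26486 = 8 + 13243 = 13251$)
$\frac{1}{j + v{\left(U \right)}} = \frac{1}{13251 + 10 \left(-116\right)} = \frac{1}{13251 - 1160} = \frac{1}{12091}$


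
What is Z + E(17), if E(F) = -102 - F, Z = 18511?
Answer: 18392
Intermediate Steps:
Z + E(17) = 18511 + (-102 - 1*17) = 18511 + (-102 - 17) = 18511 - 119 = 18392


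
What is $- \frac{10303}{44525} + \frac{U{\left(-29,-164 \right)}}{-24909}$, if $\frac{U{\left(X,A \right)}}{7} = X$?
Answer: $- \frac{247598852}{1109073225} \approx -0.22325$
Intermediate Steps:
$U{\left(X,A \right)} = 7 X$
$- \frac{10303}{44525} + \frac{U{\left(-29,-164 \right)}}{-24909} = - \frac{10303}{44525} + \frac{7 \left(-29\right)}{-24909} = \left(-10303\right) \frac{1}{44525} - - \frac{203}{24909} = - \frac{10303}{44525} + \frac{203}{24909} = - \frac{247598852}{1109073225}$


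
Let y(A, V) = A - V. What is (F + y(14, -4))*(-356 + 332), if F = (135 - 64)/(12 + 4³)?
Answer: -8634/19 ≈ -454.42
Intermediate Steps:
F = 71/76 (F = 71/(12 + 64) = 71/76 ≈ 0.93421)
(F + y(14, -4))*(-356 + 332) = (71/76 + (14 - 1*(-4)))*(-356 + 332) = (71/76 + (14 + 4))*(-24) = (71/76 + 18)*(-24) = (1439/76)*(-24) = -8634/19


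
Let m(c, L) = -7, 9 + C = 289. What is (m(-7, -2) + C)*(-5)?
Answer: -1365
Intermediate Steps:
C = 280 (C = -9 + 289 = 280)
(m(-7, -2) + C)*(-5) = (-7 + 280)*(-5) = 273*(-5) = -1365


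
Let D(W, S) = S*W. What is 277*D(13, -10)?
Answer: -36010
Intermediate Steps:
277*D(13, -10) = 277*(-10*13) = 277*(-130) = -36010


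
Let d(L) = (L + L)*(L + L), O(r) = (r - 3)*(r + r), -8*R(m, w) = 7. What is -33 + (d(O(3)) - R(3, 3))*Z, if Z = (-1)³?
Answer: -271/8 ≈ -33.875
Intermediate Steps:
R(m, w) = -7/8 (R(m, w) = -⅛*7 = -7/8)
O(r) = 2*r*(-3 + r) (O(r) = (-3 + r)*(2*r) = 2*r*(-3 + r))
d(L) = 4*L² (d(L) = (2*L)*(2*L) = 4*L²)
Z = -1
-33 + (d(O(3)) - R(3, 3))*Z = -33 + (4*(2*3*(-3 + 3))² - 1*(-7/8))*(-1) = -33 + (4*(2*3*0)² + 7/8)*(-1) = -33 + (4*0² + 7/8)*(-1) = -33 + (4*0 + 7/8)*(-1) = -33 + (0 + 7/8)*(-1) = -33 + (7/8)*(-1) = -33 - 7/8 = -271/8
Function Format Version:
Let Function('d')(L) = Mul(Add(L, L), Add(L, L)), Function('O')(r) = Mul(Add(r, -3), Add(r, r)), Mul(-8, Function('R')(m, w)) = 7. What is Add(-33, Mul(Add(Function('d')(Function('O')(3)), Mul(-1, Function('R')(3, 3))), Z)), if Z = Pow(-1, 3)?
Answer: Rational(-271, 8) ≈ -33.875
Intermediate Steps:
Function('R')(m, w) = Rational(-7, 8) (Function('R')(m, w) = Mul(Rational(-1, 8), 7) = Rational(-7, 8))
Function('O')(r) = Mul(2, r, Add(-3, r)) (Function('O')(r) = Mul(Add(-3, r), Mul(2, r)) = Mul(2, r, Add(-3, r)))
Function('d')(L) = Mul(4, Pow(L, 2)) (Function('d')(L) = Mul(Mul(2, L), Mul(2, L)) = Mul(4, Pow(L, 2)))
Z = -1
Add(-33, Mul(Add(Function('d')(Function('O')(3)), Mul(-1, Function('R')(3, 3))), Z)) = Add(-33, Mul(Add(Mul(4, Pow(Mul(2, 3, Add(-3, 3)), 2)), Mul(-1, Rational(-7, 8))), -1)) = Add(-33, Mul(Add(Mul(4, Pow(Mul(2, 3, 0), 2)), Rational(7, 8)), -1)) = Add(-33, Mul(Add(Mul(4, Pow(0, 2)), Rational(7, 8)), -1)) = Add(-33, Mul(Add(Mul(4, 0), Rational(7, 8)), -1)) = Add(-33, Mul(Add(0, Rational(7, 8)), -1)) = Add(-33, Mul(Rational(7, 8), -1)) = Add(-33, Rational(-7, 8)) = Rational(-271, 8)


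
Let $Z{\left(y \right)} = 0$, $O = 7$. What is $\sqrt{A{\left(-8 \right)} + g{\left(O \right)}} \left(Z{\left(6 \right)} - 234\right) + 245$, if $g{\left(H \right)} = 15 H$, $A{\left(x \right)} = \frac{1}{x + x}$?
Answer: $245 - \frac{117 \sqrt{1679}}{2} \approx -2152.1$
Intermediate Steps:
$A{\left(x \right)} = \frac{1}{2 x}$
$\sqrt{A{\left(-8 \right)} + g{\left(O \right)}} \left(Z{\left(6 \right)} - 234\right) + 245 = \sqrt{\frac{1}{2 \left(-8\right)} + 15 \cdot 7} \left(0 - 234\right) + 245 = \sqrt{\frac{1}{2} \left(- \frac{1}{8}\right) + 105} \left(0 - 234\right) + 245 = \sqrt{- \frac{1}{16} + 105} \left(-234\right) + 245 = \sqrt{\frac{1679}{16}} \left(-234\right) + 245 = \frac{\sqrt{1679}}{4} \left(-234\right) + 245 = - \frac{117 \sqrt{1679}}{2} + 245 = 245 - \frac{117 \sqrt{1679}}{2}$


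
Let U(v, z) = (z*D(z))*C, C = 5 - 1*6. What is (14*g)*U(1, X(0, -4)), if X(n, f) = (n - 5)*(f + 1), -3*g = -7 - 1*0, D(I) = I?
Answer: -7350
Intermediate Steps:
C = -1 (C = 5 - 6 = -1)
g = 7/3 (g = -(-7 - 1*0)/3 = -(-7 + 0)/3 = -1/3*(-7) = 7/3 ≈ 2.3333)
X(n, f) = (1 + f)*(-5 + n) (X(n, f) = (-5 + n)*(1 + f) = (1 + f)*(-5 + n))
U(v, z) = -z**2 (U(v, z) = (z*z)*(-1) = z**2*(-1) = -z**2)
(14*g)*U(1, X(0, -4)) = (14*(7/3))*(-(-5 + 0 - 5*(-4) - 4*0)**2) = 98*(-(-5 + 0 + 20 + 0)**2)/3 = 98*(-1*15**2)/3 = 98*(-1*225)/3 = (98/3)*(-225) = -7350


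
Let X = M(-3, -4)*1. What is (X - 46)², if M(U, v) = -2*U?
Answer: 1600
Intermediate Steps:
X = 6 (X = -2*(-3)*1 = 6*1 = 6)
(X - 46)² = (6 - 46)² = (-40)² = 1600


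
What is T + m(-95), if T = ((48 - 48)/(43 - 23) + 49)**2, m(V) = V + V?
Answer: 2211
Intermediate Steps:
m(V) = 2*V
T = 2401 (T = (0/20 + 49)**2 = (0*(1/20) + 49)**2 = (0 + 49)**2 = 49**2 = 2401)
T + m(-95) = 2401 + 2*(-95) = 2401 - 190 = 2211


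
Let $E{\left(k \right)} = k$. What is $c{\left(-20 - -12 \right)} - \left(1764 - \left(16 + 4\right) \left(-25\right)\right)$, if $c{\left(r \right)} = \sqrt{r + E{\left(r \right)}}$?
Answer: $-2264 + 4 i \approx -2264.0 + 4.0 i$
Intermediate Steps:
$c{\left(r \right)} = \sqrt{2} \sqrt{r}$ ($c{\left(r \right)} = \sqrt{r + r} = \sqrt{2 r} = \sqrt{2} \sqrt{r}$)
$c{\left(-20 - -12 \right)} - \left(1764 - \left(16 + 4\right) \left(-25\right)\right) = \sqrt{2} \sqrt{-20 - -12} - \left(1764 - \left(16 + 4\right) \left(-25\right)\right) = \sqrt{2} \sqrt{-20 + 12} - \left(1764 - 20 \left(-25\right)\right) = \sqrt{2} \sqrt{-8} - \left(1764 - -500\right) = \sqrt{2} \cdot 2 i \sqrt{2} - \left(1764 + 500\right) = 4 i - 2264 = -2264 + 4 i$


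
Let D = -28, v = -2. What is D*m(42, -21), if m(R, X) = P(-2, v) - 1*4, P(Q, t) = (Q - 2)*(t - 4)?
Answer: -560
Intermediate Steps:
P(Q, t) = (-4 + t)*(-2 + Q) (P(Q, t) = (-2 + Q)*(-4 + t) = (-4 + t)*(-2 + Q))
m(R, X) = 20 (m(R, X) = (8 - 4*(-2) - 2*(-2) - 2*(-2)) - 1*4 = (8 + 8 + 4 + 4) - 4 = 24 - 4 = 20)
D*m(42, -21) = -28*20 = -560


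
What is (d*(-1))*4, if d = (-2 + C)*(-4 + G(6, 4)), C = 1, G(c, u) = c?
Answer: 8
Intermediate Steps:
d = -2 (d = (-2 + 1)*(-4 + 6) = -1*2 = -2)
(d*(-1))*4 = -2*(-1)*4 = 2*4 = 8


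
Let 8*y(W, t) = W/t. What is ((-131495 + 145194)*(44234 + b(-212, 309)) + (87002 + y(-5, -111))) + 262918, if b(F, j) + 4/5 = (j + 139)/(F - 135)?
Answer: 934087846684019/1540680 ≈ 6.0628e+8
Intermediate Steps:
y(W, t) = W/(8*t) (y(W, t) = (W/t)/8 = W/(8*t))
b(F, j) = -⅘ + (139 + j)/(-135 + F) (b(F, j) = -⅘ + (j + 139)/(F - 135) = -⅘ + (139 + j)/(-135 + F))
((-131495 + 145194)*(44234 + b(-212, 309)) + (87002 + y(-5, -111))) + 262918 = ((-131495 + 145194)*(44234 + (247 + 309 - ⅘*(-212))/(-135 - 212)) + (87002 + (⅛)*(-5)/(-111))) + 262918 = (13699*(44234 + (247 + 309 + 848/5)/(-347)) + (87002 + (⅛)*(-5)*(-1/111))) + 262918 = (13699*(44234 - 1/347*3628/5) + (87002 + 5/888)) + 262918 = (13699*(44234 - 3628/1735) + 77257781/888) + 262918 = (13699*(76742362/1735) + 77257781/888) + 262918 = (1051293617038/1735 + 77257781/888) + 262918 = 933682774179779/1540680 + 262918 = 934087846684019/1540680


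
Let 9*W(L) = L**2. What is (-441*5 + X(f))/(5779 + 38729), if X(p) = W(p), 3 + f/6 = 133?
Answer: 65395/44508 ≈ 1.4693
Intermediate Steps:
W(L) = L**2/9
f = 780 (f = -18 + 6*133 = -18 + 798 = 780)
X(p) = p**2/9
(-441*5 + X(f))/(5779 + 38729) = (-441*5 + (1/9)*780**2)/(5779 + 38729) = (-63*35 + (1/9)*608400)/44508 = (-2205 + 67600)*(1/44508) = 65395*(1/44508) = 65395/44508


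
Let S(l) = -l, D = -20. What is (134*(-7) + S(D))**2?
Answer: 842724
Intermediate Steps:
(134*(-7) + S(D))**2 = (134*(-7) - 1*(-20))**2 = (-938 + 20)**2 = (-918)**2 = 842724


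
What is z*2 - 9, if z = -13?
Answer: -35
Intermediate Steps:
z*2 - 9 = -13*2 - 9 = -26 - 9 = -35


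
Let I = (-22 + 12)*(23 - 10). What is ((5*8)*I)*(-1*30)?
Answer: 156000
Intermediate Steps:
I = -130 (I = -10*13 = -130)
((5*8)*I)*(-1*30) = ((5*8)*(-130))*(-1*30) = (40*(-130))*(-30) = -5200*(-30) = 156000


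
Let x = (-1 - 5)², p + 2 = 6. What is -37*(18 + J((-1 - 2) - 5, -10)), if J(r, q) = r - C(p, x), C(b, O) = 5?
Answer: -185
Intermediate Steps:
p = 4 (p = -2 + 6 = 4)
x = 36 (x = (-6)² = 36)
J(r, q) = -5 + r (J(r, q) = r - 1*5 = r - 5 = -5 + r)
-37*(18 + J((-1 - 2) - 5, -10)) = -37*(18 + (-5 + ((-1 - 2) - 5))) = -37*(18 + (-5 + (-3 - 5))) = -37*(18 + (-5 - 8)) = -37*(18 - 13) = -37*5 = -185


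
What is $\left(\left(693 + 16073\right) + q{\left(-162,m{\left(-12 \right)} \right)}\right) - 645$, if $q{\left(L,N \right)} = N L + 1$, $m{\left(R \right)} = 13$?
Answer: $14016$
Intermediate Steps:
$q{\left(L,N \right)} = 1 + L N$ ($q{\left(L,N \right)} = L N + 1 = 1 + L N$)
$\left(\left(693 + 16073\right) + q{\left(-162,m{\left(-12 \right)} \right)}\right) - 645 = \left(\left(693 + 16073\right) + \left(1 - 2106\right)\right) - 645 = \left(16766 + \left(1 - 2106\right)\right) - 645 = \left(16766 - 2105\right) - 645 = 14661 - 645 = 14016$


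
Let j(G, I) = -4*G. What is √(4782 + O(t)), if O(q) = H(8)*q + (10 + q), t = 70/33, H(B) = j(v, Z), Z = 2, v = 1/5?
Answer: 5*√208758/33 ≈ 69.227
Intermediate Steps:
v = ⅕ ≈ 0.20000
H(B) = -⅘ (H(B) = -4*⅕ = -⅘)
t = 70/33 (t = 70*(1/33) = 70/33 ≈ 2.1212)
O(q) = 10 + q/5 (O(q) = -4*q/5 + (10 + q) = 10 + q/5)
√(4782 + O(t)) = √(4782 + (10 + (⅕)*(70/33))) = √(4782 + (10 + 14/33)) = √(4782 + 344/33) = √(158150/33) = 5*√208758/33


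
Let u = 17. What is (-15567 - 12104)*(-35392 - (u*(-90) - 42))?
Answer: 935833220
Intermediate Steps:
(-15567 - 12104)*(-35392 - (u*(-90) - 42)) = (-15567 - 12104)*(-35392 - (17*(-90) - 42)) = -27671*(-35392 - (-1530 - 42)) = -27671*(-35392 - 1*(-1572)) = -27671*(-35392 + 1572) = -27671*(-33820) = 935833220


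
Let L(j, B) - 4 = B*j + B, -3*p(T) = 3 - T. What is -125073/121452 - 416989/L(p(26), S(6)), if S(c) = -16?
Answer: 3164206554/1022221 ≈ 3095.4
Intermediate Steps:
p(T) = -1 + T/3 (p(T) = -(3 - T)/3 = -1 + T/3)
L(j, B) = 4 + B + B*j (L(j, B) = 4 + (B*j + B) = 4 + (B + B*j) = 4 + B + B*j)
-125073/121452 - 416989/L(p(26), S(6)) = -125073/121452 - 416989/(4 - 16 - 16*(-1 + (⅓)*26)) = -125073*1/121452 - 416989/(4 - 16 - 16*(-1 + 26/3)) = -41691/40484 - 416989/(4 - 16 - 16*23/3) = -41691/40484 - 416989/(4 - 16 - 368/3) = -41691/40484 - 416989/(-404/3) = -41691/40484 - 416989*(-3/404) = -41691/40484 + 1250967/404 = 3164206554/1022221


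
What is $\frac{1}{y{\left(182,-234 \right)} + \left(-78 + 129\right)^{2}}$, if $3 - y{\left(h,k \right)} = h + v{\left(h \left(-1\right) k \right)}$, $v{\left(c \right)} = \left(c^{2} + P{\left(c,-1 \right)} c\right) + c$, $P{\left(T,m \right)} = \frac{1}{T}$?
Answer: $- \frac{1}{1813777911} \approx -5.5133 \cdot 10^{-10}$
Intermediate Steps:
$v{\left(c \right)} = 1 + c + c^{2}$ ($v{\left(c \right)} = \left(c^{2} + \frac{c}{c}\right) + c = \left(c^{2} + 1\right) + c = \left(1 + c^{2}\right) + c = 1 + c + c^{2}$)
$y{\left(h,k \right)} = 2 - h + h k \left(1 - h k\right)$ ($y{\left(h,k \right)} = 3 - \left(h + \left(1 + h \left(-1\right) k \left(1 + h \left(-1\right) k\right)\right)\right) = 3 - \left(h + \left(1 + - h k \left(1 + - h k\right)\right)\right) = 3 - \left(h + \left(1 + - h k \left(1 - h k\right)\right)\right) = 3 - \left(h - \left(-1 + h k \left(1 - h k\right)\right)\right) = 3 - \left(1 + h - h k \left(1 - h k\right)\right) = 2 - h + h k \left(1 - h k\right)$)
$\frac{1}{y{\left(182,-234 \right)} + \left(-78 + 129\right)^{2}} = \frac{1}{\left(2 - 182 + 182 \left(-234\right) \left(1 - 182 \left(-234\right)\right)\right) + \left(-78 + 129\right)^{2}} = \frac{1}{\left(2 - 182 + 182 \left(-234\right) \left(1 + 42588\right)\right) + 51^{2}} = \frac{1}{\left(2 - 182 + 182 \left(-234\right) 42589\right) + 2601} = \frac{1}{\left(2 - 182 - 1813780332\right) + 2601} = \frac{1}{-1813780512 + 2601} = \frac{1}{-1813777911} = - \frac{1}{1813777911}$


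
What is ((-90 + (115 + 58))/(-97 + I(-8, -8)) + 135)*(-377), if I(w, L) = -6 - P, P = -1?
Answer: -5159999/102 ≈ -50588.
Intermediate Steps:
I(w, L) = -5 (I(w, L) = -6 - 1*(-1) = -6 + 1 = -5)
((-90 + (115 + 58))/(-97 + I(-8, -8)) + 135)*(-377) = ((-90 + (115 + 58))/(-97 - 5) + 135)*(-377) = ((-90 + 173)/(-102) + 135)*(-377) = (83*(-1/102) + 135)*(-377) = (-83/102 + 135)*(-377) = (13687/102)*(-377) = -5159999/102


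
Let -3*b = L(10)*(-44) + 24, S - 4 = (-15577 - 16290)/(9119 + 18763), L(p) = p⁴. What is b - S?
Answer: 4089057283/27882 ≈ 1.4666e+5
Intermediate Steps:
S = 79661/27882 (S = 4 + (-15577 - 16290)/(9119 + 18763) = 4 - 31867/27882 = 79661/27882 ≈ 2.8571)
b = 439976/3 (b = -(10⁴*(-44) + 24)/3 = -(10000*(-44) + 24)/3 = -(-440000 + 24)/3 = -⅓*(-439976) = 439976/3 ≈ 1.4666e+5)
b - S = 439976/3 - 1*79661/27882 = 439976/3 - 79661/27882 = 4089057283/27882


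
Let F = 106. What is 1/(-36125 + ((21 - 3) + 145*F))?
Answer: -1/20737 ≈ -4.8223e-5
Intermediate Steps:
1/(-36125 + ((21 - 3) + 145*F)) = 1/(-36125 + ((21 - 3) + 145*106)) = 1/(-36125 + (18 + 15370)) = 1/(-36125 + 15388) = 1/(-20737) = -1/20737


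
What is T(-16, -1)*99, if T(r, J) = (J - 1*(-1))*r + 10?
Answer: 990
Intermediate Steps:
T(r, J) = 10 + r*(1 + J) (T(r, J) = (J + 1)*r + 10 = (1 + J)*r + 10 = r*(1 + J) + 10 = 10 + r*(1 + J))
T(-16, -1)*99 = (10 - 16 - 1*(-16))*99 = (10 - 16 + 16)*99 = 10*99 = 990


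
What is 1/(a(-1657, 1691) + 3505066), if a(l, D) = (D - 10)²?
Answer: 1/6330827 ≈ 1.5796e-7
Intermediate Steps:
a(l, D) = (-10 + D)²
1/(a(-1657, 1691) + 3505066) = 1/((-10 + 1691)² + 3505066) = 1/(1681² + 3505066) = 1/(2825761 + 3505066) = 1/6330827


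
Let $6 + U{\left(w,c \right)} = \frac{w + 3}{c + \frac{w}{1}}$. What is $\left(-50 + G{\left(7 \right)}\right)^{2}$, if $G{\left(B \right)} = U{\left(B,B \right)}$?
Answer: $\frac{149769}{49} \approx 3056.5$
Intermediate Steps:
$U{\left(w,c \right)} = -6 + \frac{3 + w}{c + w}$ ($U{\left(w,c \right)} = -6 + \frac{w + 3}{c + \frac{w}{1}} = -6 + \frac{3 + w}{c + w 1} = -6 + \frac{3 + w}{c + w}$)
$G{\left(B \right)} = \frac{3 - 11 B}{2 B}$ ($G{\left(B \right)} = \frac{3 - 6 B - 5 B}{B + B} = \frac{3 - 11 B}{2 B}$)
$\left(-50 + G{\left(7 \right)}\right)^{2} = \left(-50 + \frac{3 - 77}{2 \cdot 7}\right)^{2} = \left(-50 + \frac{1}{2} \cdot \frac{1}{7} \left(3 - 77\right)\right)^{2} = \left(-50 + \frac{1}{2} \cdot \frac{1}{7} \left(-74\right)\right)^{2} = \left(-50 - \frac{37}{7}\right)^{2} = \left(- \frac{387}{7}\right)^{2} = \frac{149769}{49}$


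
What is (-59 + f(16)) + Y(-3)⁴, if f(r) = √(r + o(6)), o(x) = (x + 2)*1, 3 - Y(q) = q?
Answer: 1237 + 2*√6 ≈ 1241.9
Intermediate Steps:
Y(q) = 3 - q
o(x) = 2 + x (o(x) = (2 + x)*1 = 2 + x)
f(r) = √(8 + r) (f(r) = √(r + (2 + 6)) = √(r + 8) = √(8 + r))
(-59 + f(16)) + Y(-3)⁴ = (-59 + √(8 + 16)) + (3 - 1*(-3))⁴ = (-59 + √24) + (3 + 3)⁴ = (-59 + 2*√6) + 6⁴ = (-59 + 2*√6) + 1296 = 1237 + 2*√6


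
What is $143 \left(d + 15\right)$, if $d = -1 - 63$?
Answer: $-7007$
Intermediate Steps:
$d = -64$ ($d = -1 - 63 = -64$)
$143 \left(d + 15\right) = 143 \left(-64 + 15\right) = 143 \left(-49\right) = -7007$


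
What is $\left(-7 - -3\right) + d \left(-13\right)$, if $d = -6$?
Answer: $74$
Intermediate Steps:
$\left(-7 - -3\right) + d \left(-13\right) = \left(-7 - -3\right) - -78 = \left(-7 + 3\right) + 78 = -4 + 78 = 74$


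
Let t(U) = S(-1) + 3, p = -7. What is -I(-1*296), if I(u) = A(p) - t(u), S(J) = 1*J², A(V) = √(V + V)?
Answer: 4 - I*√14 ≈ 4.0 - 3.7417*I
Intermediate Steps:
A(V) = √2*√V (A(V) = √(2*V) = √2*√V)
S(J) = J²
t(U) = 4 (t(U) = (-1)² + 3 = 1 + 3 = 4)
I(u) = -4 + I*√14 (I(u) = √2*√(-7) - 1*4 = √2*(I*√7) - 4 = I*√14 - 4 = -4 + I*√14)
-I(-1*296) = -(-4 + I*√14) = 4 - I*√14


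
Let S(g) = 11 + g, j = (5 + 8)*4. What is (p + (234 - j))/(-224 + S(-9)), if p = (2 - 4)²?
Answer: -31/37 ≈ -0.83784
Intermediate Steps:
j = 52 (j = 13*4 = 52)
p = 4 (p = (-2)² = 4)
(p + (234 - j))/(-224 + S(-9)) = (4 + (234 - 1*52))/(-224 + (11 - 9)) = (4 + (234 - 52))/(-224 + 2) = (4 + 182)/(-222) = 186*(-1/222) = -31/37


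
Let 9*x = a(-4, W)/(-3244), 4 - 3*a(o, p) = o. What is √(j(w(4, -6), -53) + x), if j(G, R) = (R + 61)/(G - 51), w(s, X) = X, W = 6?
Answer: I*√2701043610/138681 ≈ 0.37476*I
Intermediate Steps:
a(o, p) = 4/3 - o/3
j(G, R) = (61 + R)/(-51 + G)
x = -2/21897 (x = ((4/3 - ⅓*(-4))/(-3244))/9 = ((4/3 + 4/3)*(-1/3244))/9 = ((8/3)*(-1/3244))/9 = (⅑)*(-2/2433) = -2/21897 ≈ -9.1337e-5)
√(j(w(4, -6), -53) + x) = √((61 - 53)/(-51 - 6) - 2/21897) = √(8/(-57) - 2/21897) = √(-1/57*8 - 2/21897) = √(-8/57 - 2/21897) = √(-58430/416043) = I*√2701043610/138681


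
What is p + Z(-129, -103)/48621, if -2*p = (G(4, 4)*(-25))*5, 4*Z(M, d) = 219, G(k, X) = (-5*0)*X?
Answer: 73/64828 ≈ 0.0011261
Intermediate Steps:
G(k, X) = 0 (G(k, X) = 0*X = 0)
Z(M, d) = 219/4 (Z(M, d) = (¼)*219 = 219/4)
p = 0 (p = -0*(-25)*5/2 = -0*5 = -½*0 = 0)
p + Z(-129, -103)/48621 = 0 + (219/4)/48621 = 0 + (219/4)*(1/48621) = 0 + 73/64828 = 73/64828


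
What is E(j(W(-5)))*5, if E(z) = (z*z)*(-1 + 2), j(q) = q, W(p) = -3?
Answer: 45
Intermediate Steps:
E(z) = z² (E(z) = z²*1 = z²)
E(j(W(-5)))*5 = (-3)²*5 = 9*5 = 45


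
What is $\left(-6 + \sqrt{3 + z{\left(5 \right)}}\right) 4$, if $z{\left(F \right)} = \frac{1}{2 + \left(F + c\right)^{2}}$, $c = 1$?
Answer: $-24 + \frac{2 \sqrt{4370}}{19} \approx -17.041$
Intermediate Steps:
$z{\left(F \right)} = \frac{1}{2 + \left(1 + F\right)^{2}}$ ($z{\left(F \right)} = \frac{1}{2 + \left(F + 1\right)^{2}} = \frac{1}{2 + \left(1 + F\right)^{2}}$)
$\left(-6 + \sqrt{3 + z{\left(5 \right)}}\right) 4 = \left(-6 + \sqrt{3 + \frac{1}{2 + \left(1 + 5\right)^{2}}}\right) 4 = \left(-6 + \sqrt{3 + \frac{1}{2 + 6^{2}}}\right) 4 = \left(-6 + \sqrt{3 + \frac{1}{2 + 36}}\right) 4 = \left(-6 + \sqrt{3 + \frac{1}{38}}\right) 4 = \left(-6 + \sqrt{\frac{115}{38}}\right) 4 = \left(-6 + \frac{\sqrt{4370}}{38}\right) 4 = -24 + \frac{2 \sqrt{4370}}{19}$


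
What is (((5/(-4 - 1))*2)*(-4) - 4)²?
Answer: 16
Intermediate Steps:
(((5/(-4 - 1))*2)*(-4) - 4)² = (((5/(-5))*2)*(-4) - 4)² = (((5*(-⅕))*2)*(-4) - 4)² = (-1*2*(-4) - 4)² = (-2*(-4) - 4)² = (8 - 4)² = 4² = 16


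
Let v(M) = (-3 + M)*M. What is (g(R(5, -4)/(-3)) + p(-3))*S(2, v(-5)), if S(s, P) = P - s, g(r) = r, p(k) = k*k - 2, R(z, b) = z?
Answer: 608/3 ≈ 202.67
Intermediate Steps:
p(k) = -2 + k² (p(k) = k² - 2 = -2 + k²)
v(M) = M*(-3 + M)
(g(R(5, -4)/(-3)) + p(-3))*S(2, v(-5)) = (5/(-3) + (-2 + (-3)²))*(-5*(-3 - 5) - 1*2) = (5*(-⅓) + (-2 + 9))*(-5*(-8) - 2) = (-5/3 + 7)*(40 - 2) = (16/3)*38 = 608/3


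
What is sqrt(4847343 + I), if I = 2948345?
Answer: 2*sqrt(1948922) ≈ 2792.1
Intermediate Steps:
sqrt(4847343 + I) = sqrt(4847343 + 2948345) = sqrt(7795688) = 2*sqrt(1948922)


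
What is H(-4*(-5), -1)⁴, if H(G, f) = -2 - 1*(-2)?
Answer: 0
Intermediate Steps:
H(G, f) = 0 (H(G, f) = -2 + 2 = 0)
H(-4*(-5), -1)⁴ = 0⁴ = 0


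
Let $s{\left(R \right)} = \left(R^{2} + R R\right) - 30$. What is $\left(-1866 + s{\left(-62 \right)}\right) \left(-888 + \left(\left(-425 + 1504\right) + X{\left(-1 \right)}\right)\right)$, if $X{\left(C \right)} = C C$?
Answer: $1112064$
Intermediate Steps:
$s{\left(R \right)} = -30 + 2 R^{2}$ ($s{\left(R \right)} = \left(R^{2} + R^{2}\right) - 30 = 2 R^{2} - 30 = -30 + 2 R^{2}$)
$X{\left(C \right)} = C^{2}$
$\left(-1866 + s{\left(-62 \right)}\right) \left(-888 + \left(\left(-425 + 1504\right) + X{\left(-1 \right)}\right)\right) = \left(-1866 - \left(30 - 2 \left(-62\right)^{2}\right)\right) \left(-888 + \left(\left(-425 + 1504\right) + \left(-1\right)^{2}\right)\right) = \left(-1866 + \left(-30 + 2 \cdot 3844\right)\right) \left(-888 + \left(1079 + 1\right)\right) = \left(-1866 + \left(-30 + 7688\right)\right) \left(-888 + 1080\right) = \left(-1866 + 7658\right) 192 = 5792 \cdot 192 = 1112064$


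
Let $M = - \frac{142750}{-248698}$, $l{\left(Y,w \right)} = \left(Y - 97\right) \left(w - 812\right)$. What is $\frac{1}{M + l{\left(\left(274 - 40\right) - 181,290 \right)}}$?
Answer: $\frac{124349}{2856119207} \approx 4.3538 \cdot 10^{-5}$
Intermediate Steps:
$l{\left(Y,w \right)} = \left(-812 + w\right) \left(-97 + Y\right)$ ($l{\left(Y,w \right)} = \left(-97 + Y\right) \left(-812 + w\right) = \left(-812 + w\right) \left(-97 + Y\right)$)
$M = \frac{71375}{124349}$ ($M = \left(-142750\right) \left(- \frac{1}{248698}\right) = \frac{71375}{124349} \approx 0.57399$)
$\frac{1}{M + l{\left(\left(274 - 40\right) - 181,290 \right)}} = \frac{1}{\frac{71375}{124349} + \left(78764 - 812 \left(\left(274 - 40\right) - 181\right) - 28130 + \left(\left(274 - 40\right) - 181\right) 290\right)} = \frac{1}{\frac{71375}{124349} + \left(78764 - 812 \left(234 - 181\right) - 28130 + \left(234 - 181\right) 290\right)} = \frac{1}{\frac{71375}{124349} + \left(78764 - 43036 - 28130 + 53 \cdot 290\right)} = \frac{1}{\frac{71375}{124349} + \left(78764 - 43036 - 28130 + 15370\right)} = \frac{1}{\frac{71375}{124349} + 22968} = \frac{1}{\frac{2856119207}{124349}} = \frac{124349}{2856119207}$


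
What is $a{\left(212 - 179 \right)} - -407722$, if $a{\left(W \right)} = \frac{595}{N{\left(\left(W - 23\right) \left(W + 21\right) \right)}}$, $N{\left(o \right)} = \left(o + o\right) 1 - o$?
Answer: $\frac{44034095}{108} \approx 4.0772 \cdot 10^{5}$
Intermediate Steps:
$N{\left(o \right)} = o$ ($N{\left(o \right)} = 2 o 1 - o = 2 o - o = o$)
$a{\left(W \right)} = \frac{595}{\left(-23 + W\right) \left(21 + W\right)}$ ($a{\left(W \right)} = \frac{595}{\left(W - 23\right) \left(W + 21\right)} = \frac{595}{\left(-23 + W\right) \left(21 + W\right)}$)
$a{\left(212 - 179 \right)} - -407722 = \frac{595}{-483 + \left(212 - 179\right)^{2} - 2 \left(212 - 179\right)} - -407722 = \frac{595}{-483 + 33^{2} - 66} + 407722 = \frac{595}{-483 + 1089 - 66} + 407722 = \frac{595}{540} + 407722 = 595 \cdot \frac{1}{540} + 407722 = \frac{119}{108} + 407722 = \frac{44034095}{108}$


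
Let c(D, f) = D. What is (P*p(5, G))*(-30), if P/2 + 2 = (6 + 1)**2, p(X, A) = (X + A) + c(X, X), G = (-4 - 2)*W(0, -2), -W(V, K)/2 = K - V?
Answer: 39480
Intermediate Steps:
W(V, K) = -2*K + 2*V (W(V, K) = -2*(K - V) = -2*K + 2*V)
G = -24 (G = (-4 - 2)*(-2*(-2) + 2*0) = -6*(4 + 0) = -6*4 = -24)
p(X, A) = A + 2*X (p(X, A) = (X + A) + X = (A + X) + X = A + 2*X)
P = 94 (P = -4 + 2*(6 + 1)**2 = -4 + 2*7**2 = -4 + 2*49 = -4 + 98 = 94)
(P*p(5, G))*(-30) = (94*(-24 + 2*5))*(-30) = (94*(-24 + 10))*(-30) = (94*(-14))*(-30) = -1316*(-30) = 39480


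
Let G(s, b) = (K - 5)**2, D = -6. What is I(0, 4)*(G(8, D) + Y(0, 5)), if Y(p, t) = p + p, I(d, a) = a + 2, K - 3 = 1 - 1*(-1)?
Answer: 0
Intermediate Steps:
K = 5 (K = 3 + (1 - 1*(-1)) = 3 + (1 + 1) = 3 + 2 = 5)
I(d, a) = 2 + a
Y(p, t) = 2*p
G(s, b) = 0 (G(s, b) = (5 - 5)**2 = 0**2 = 0)
I(0, 4)*(G(8, D) + Y(0, 5)) = (2 + 4)*(0 + 2*0) = 6*(0 + 0) = 6*0 = 0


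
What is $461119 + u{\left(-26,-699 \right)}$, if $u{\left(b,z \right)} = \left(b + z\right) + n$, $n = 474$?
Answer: $460868$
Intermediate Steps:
$u{\left(b,z \right)} = 474 + b + z$ ($u{\left(b,z \right)} = \left(b + z\right) + 474 = 474 + b + z$)
$461119 + u{\left(-26,-699 \right)} = 461119 - 251 = 460868$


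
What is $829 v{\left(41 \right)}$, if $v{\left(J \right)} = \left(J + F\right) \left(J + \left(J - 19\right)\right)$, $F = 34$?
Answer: $3917025$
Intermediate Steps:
$v{\left(J \right)} = \left(-19 + 2 J\right) \left(34 + J\right)$ ($v{\left(J \right)} = \left(J + 34\right) \left(J + \left(J - 19\right)\right) = \left(34 + J\right) \left(J + \left(J - 19\right)\right) = \left(34 + J\right) \left(J + \left(-19 + J\right)\right) = \left(34 + J\right) \left(-19 + 2 J\right) = \left(-19 + 2 J\right) \left(34 + J\right)$)
$829 v{\left(41 \right)} = 829 \left(-646 + 2 \cdot 41^{2} + 49 \cdot 41\right) = 829 \left(-646 + 2 \cdot 1681 + 2009\right) = 829 \left(-646 + 3362 + 2009\right) = 829 \cdot 4725 = 3917025$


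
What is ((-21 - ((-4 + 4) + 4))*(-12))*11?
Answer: 3300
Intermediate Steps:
((-21 - ((-4 + 4) + 4))*(-12))*11 = ((-21 - (0 + 4))*(-12))*11 = ((-21 - 1*4)*(-12))*11 = ((-21 - 4)*(-12))*11 = -25*(-12)*11 = 300*11 = 3300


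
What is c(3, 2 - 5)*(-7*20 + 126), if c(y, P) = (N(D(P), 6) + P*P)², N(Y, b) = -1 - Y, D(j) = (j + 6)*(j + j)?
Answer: -9464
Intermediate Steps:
D(j) = 2*j*(6 + j) (D(j) = (6 + j)*(2*j) = 2*j*(6 + j))
c(y, P) = (-1 + P² - 2*P*(6 + P))² (c(y, P) = ((-1 - 2*P*(6 + P)) + P*P)² = ((-1 - 2*P*(6 + P)) + P²)² = (-1 + P² - 2*P*(6 + P))²)
c(3, 2 - 5)*(-7*20 + 126) = (1 + (2 - 5)² + 12*(2 - 5))²*(-7*20 + 126) = (1 + (-3)² + 12*(-3))²*(-140 + 126) = (1 + 9 - 36)²*(-14) = (-26)²*(-14) = 676*(-14) = -9464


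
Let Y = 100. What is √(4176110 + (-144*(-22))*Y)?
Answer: √4492910 ≈ 2119.6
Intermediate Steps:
√(4176110 + (-144*(-22))*Y) = √(4176110 - 144*(-22)*100) = √(4176110 + 3168*100) = √(4176110 + 316800) = √4492910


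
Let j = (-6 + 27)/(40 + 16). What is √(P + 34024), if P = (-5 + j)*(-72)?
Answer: √34357 ≈ 185.36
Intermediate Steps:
j = 3/8 (j = 21/56 = 21*(1/56) = 3/8 ≈ 0.37500)
P = 333 (P = (-5 + 3/8)*(-72) = -37/8*(-72) = 333)
√(P + 34024) = √(333 + 34024) = √34357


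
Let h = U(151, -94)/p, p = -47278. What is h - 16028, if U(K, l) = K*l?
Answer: -378878795/23639 ≈ -16028.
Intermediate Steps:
h = 7097/23639 (h = (151*(-94))/(-47278) = -14194*(-1/47278) = 7097/23639 ≈ 0.30022)
h - 16028 = 7097/23639 - 16028 = -378878795/23639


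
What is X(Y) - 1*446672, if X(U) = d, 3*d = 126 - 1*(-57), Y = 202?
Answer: -446611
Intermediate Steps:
d = 61 (d = (126 - 1*(-57))/3 = (126 + 57)/3 = (⅓)*183 = 61)
X(U) = 61
X(Y) - 1*446672 = 61 - 1*446672 = 61 - 446672 = -446611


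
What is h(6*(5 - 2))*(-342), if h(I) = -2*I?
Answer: 12312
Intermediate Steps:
h(6*(5 - 2))*(-342) = -12*(5 - 2)*(-342) = -12*3*(-342) = -2*18*(-342) = -36*(-342) = 12312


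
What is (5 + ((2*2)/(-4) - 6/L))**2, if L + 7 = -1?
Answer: 361/16 ≈ 22.563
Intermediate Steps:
L = -8 (L = -7 - 1 = -8)
(5 + ((2*2)/(-4) - 6/L))**2 = (5 + ((2*2)/(-4) - 6/(-8)))**2 = (5 + (4*(-1/4) - 6*(-1/8)))**2 = (5 + (-1 + 3/4))**2 = (5 - 1/4)**2 = (19/4)**2 = 361/16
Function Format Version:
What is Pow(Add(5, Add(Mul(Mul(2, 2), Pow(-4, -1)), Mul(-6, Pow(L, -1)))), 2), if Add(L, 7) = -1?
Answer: Rational(361, 16) ≈ 22.563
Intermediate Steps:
L = -8 (L = Add(-7, -1) = -8)
Pow(Add(5, Add(Mul(Mul(2, 2), Pow(-4, -1)), Mul(-6, Pow(L, -1)))), 2) = Pow(Add(5, Add(Mul(Mul(2, 2), Pow(-4, -1)), Mul(-6, Pow(-8, -1)))), 2) = Pow(Add(5, Add(Mul(4, Rational(-1, 4)), Mul(-6, Rational(-1, 8)))), 2) = Pow(Add(5, Add(-1, Rational(3, 4))), 2) = Pow(Add(5, Rational(-1, 4)), 2) = Pow(Rational(19, 4), 2) = Rational(361, 16)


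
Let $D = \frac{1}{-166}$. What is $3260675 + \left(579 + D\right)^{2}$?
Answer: $\frac{99088869069}{27556} \approx 3.5959 \cdot 10^{6}$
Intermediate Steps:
$D = - \frac{1}{166} \approx -0.0060241$
$3260675 + \left(579 + D\right)^{2} = 3260675 + \left(579 - \frac{1}{166}\right)^{2} = 3260675 + \left(\frac{96113}{166}\right)^{2} = 3260675 + \frac{9237708769}{27556} = \frac{99088869069}{27556}$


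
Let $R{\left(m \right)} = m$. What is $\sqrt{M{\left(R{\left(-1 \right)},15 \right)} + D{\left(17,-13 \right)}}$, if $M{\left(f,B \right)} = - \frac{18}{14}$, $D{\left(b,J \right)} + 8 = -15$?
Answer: $\frac{i \sqrt{1190}}{7} \approx 4.9281 i$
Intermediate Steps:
$D{\left(b,J \right)} = -23$ ($D{\left(b,J \right)} = -8 - 15 = -23$)
$M{\left(f,B \right)} = - \frac{9}{7}$ ($M{\left(f,B \right)} = \left(-18\right) \frac{1}{14} = - \frac{9}{7}$)
$\sqrt{M{\left(R{\left(-1 \right)},15 \right)} + D{\left(17,-13 \right)}} = \sqrt{- \frac{9}{7} - 23} = \sqrt{- \frac{170}{7}} = \frac{i \sqrt{1190}}{7}$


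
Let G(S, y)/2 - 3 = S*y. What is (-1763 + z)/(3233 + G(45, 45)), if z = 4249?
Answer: 2486/7289 ≈ 0.34106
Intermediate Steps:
G(S, y) = 6 + 2*S*y (G(S, y) = 6 + 2*(S*y) = 6 + 2*S*y)
(-1763 + z)/(3233 + G(45, 45)) = (-1763 + 4249)/(3233 + (6 + 2*45*45)) = 2486/(3233 + (6 + 4050)) = 2486/(3233 + 4056) = 2486/7289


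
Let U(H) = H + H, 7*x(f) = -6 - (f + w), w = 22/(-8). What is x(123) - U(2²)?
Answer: -729/28 ≈ -26.036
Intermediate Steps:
w = -11/4 (w = 22*(-⅛) = -11/4 ≈ -2.7500)
x(f) = -13/28 - f/7 (x(f) = (-6 - (f - 11/4))/7 = (-6 - (-11/4 + f))/7 = (-6 + (11/4 - f))/7 = (-13/4 - f)/7 = -13/28 - f/7)
U(H) = 2*H
x(123) - U(2²) = (-13/28 - ⅐*123) - 2*2² = (-13/28 - 123/7) - 2*4 = -505/28 - 1*8 = -505/28 - 8 = -729/28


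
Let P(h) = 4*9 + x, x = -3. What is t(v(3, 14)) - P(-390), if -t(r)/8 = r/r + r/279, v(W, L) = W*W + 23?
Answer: -11695/279 ≈ -41.918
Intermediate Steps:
v(W, L) = 23 + W² (v(W, L) = W² + 23 = 23 + W²)
P(h) = 33 (P(h) = 4*9 - 3 = 36 - 3 = 33)
t(r) = -8 - 8*r/279 (t(r) = -8*(r/r + r/279) = -8*(1 + r*(1/279)) = -8*(1 + r/279) = -8 - 8*r/279)
t(v(3, 14)) - P(-390) = (-8 - 8*(23 + 3²)/279) - 1*33 = (-8 - 8*(23 + 9)/279) - 33 = (-8 - 8/279*32) - 33 = (-8 - 256/279) - 33 = -2488/279 - 33 = -11695/279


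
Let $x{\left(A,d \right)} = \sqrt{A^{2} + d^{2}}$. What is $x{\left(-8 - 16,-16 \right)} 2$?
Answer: $16 \sqrt{13} \approx 57.689$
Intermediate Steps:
$x{\left(-8 - 16,-16 \right)} 2 = \sqrt{\left(-8 - 16\right)^{2} + \left(-16\right)^{2}} \cdot 2 = \sqrt{\left(-8 - 16\right)^{2} + 256} \cdot 2 = \sqrt{\left(-24\right)^{2} + 256} \cdot 2 = \sqrt{576 + 256} \cdot 2 = \sqrt{832} \cdot 2 = 8 \sqrt{13} \cdot 2 = 16 \sqrt{13}$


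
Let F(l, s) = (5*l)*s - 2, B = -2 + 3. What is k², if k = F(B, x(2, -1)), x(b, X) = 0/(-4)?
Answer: 4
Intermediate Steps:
x(b, X) = 0 (x(b, X) = 0*(-¼) = 0)
B = 1
F(l, s) = -2 + 5*l*s (F(l, s) = 5*l*s - 2 = -2 + 5*l*s)
k = -2 (k = -2 + 5*1*0 = -2 + 0 = -2)
k² = (-2)² = 4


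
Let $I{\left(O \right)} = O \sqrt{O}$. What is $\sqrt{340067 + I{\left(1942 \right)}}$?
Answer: $\sqrt{340067 + 1942 \sqrt{1942}} \approx 652.42$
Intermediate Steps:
$I{\left(O \right)} = O^{\frac{3}{2}}$
$\sqrt{340067 + I{\left(1942 \right)}} = \sqrt{340067 + 1942^{\frac{3}{2}}} = \sqrt{340067 + 1942 \sqrt{1942}}$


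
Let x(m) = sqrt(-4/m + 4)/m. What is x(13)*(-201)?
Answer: -804*sqrt(39)/169 ≈ -29.710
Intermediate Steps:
x(m) = sqrt(4 - 4/m)/m
x(13)*(-201) = (2*sqrt((-1 + 13)/13)/13)*(-201) = (2*(1/13)*sqrt((1/13)*12))*(-201) = (2*(1/13)*sqrt(12/13))*(-201) = (2*(1/13)*(2*sqrt(39)/13))*(-201) = (4*sqrt(39)/169)*(-201) = -804*sqrt(39)/169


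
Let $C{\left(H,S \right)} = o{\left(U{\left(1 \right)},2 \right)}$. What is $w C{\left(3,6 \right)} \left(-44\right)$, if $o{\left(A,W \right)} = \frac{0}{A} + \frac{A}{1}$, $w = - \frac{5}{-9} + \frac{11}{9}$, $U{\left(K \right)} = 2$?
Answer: $- \frac{1408}{9} \approx -156.44$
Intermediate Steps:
$w = \frac{16}{9}$ ($w = \left(-5\right) \left(- \frac{1}{9}\right) + 11 \cdot \frac{1}{9} = \frac{5}{9} + \frac{11}{9} = \frac{16}{9} \approx 1.7778$)
$o{\left(A,W \right)} = A$ ($o{\left(A,W \right)} = 0 + A 1 = 0 + A = A$)
$C{\left(H,S \right)} = 2$
$w C{\left(3,6 \right)} \left(-44\right) = \frac{16}{9} \cdot 2 \left(-44\right) = \frac{32}{9} \left(-44\right) = - \frac{1408}{9}$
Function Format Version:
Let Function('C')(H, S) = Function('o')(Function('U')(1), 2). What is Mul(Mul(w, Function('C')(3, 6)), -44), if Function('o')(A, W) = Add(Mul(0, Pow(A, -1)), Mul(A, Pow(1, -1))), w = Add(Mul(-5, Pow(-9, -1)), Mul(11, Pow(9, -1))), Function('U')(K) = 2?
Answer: Rational(-1408, 9) ≈ -156.44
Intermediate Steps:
w = Rational(16, 9) (w = Add(Mul(-5, Rational(-1, 9)), Mul(11, Rational(1, 9))) = Add(Rational(5, 9), Rational(11, 9)) = Rational(16, 9) ≈ 1.7778)
Function('o')(A, W) = A (Function('o')(A, W) = Add(0, Mul(A, 1)) = Add(0, A) = A)
Function('C')(H, S) = 2
Mul(Mul(w, Function('C')(3, 6)), -44) = Mul(Mul(Rational(16, 9), 2), -44) = Mul(Rational(32, 9), -44) = Rational(-1408, 9)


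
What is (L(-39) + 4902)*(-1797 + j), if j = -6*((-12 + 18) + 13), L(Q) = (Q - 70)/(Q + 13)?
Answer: -18751467/2 ≈ -9.3757e+6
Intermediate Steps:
L(Q) = (-70 + Q)/(13 + Q)
j = -114 (j = -6*(6 + 13) = -6*19 = -114)
(L(-39) + 4902)*(-1797 + j) = ((-70 - 39)/(13 - 39) + 4902)*(-1797 - 114) = (-109/(-26) + 4902)*(-1911) = (-1/26*(-109) + 4902)*(-1911) = (109/26 + 4902)*(-1911) = (127561/26)*(-1911) = -18751467/2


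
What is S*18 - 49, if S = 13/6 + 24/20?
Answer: 58/5 ≈ 11.600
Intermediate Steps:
S = 101/30 (S = 13*(⅙) + 24*(1/20) = 13/6 + 6/5 = 101/30 ≈ 3.3667)
S*18 - 49 = (101/30)*18 - 49 = 303/5 - 49 = 58/5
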